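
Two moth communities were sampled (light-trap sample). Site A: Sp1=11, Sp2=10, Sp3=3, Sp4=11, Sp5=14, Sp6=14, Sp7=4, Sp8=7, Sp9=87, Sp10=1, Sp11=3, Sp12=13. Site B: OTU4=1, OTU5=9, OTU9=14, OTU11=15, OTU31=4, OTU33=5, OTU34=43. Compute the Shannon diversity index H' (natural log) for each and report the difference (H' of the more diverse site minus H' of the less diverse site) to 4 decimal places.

0.3116

Site A: N=178, proportions 0.061798, 0.05618, 0.016854, 0.061798, 0.078652, 0.078652, 0.022472, 0.039326, 0.488764, 0.005618, 0.016854, 0.073034, giving H' = 1.826111 (working shown to 6 dp, full precision carried).
Site B: N=91, proportions 0.010989, 0.098901, 0.153846, 0.164835, 0.043956, 0.054945, 0.472527, giving H' = 1.514524.
Difference = |1.826111 − 1.514524| = 0.311587, i.e. 0.3116 to 4 decimal places.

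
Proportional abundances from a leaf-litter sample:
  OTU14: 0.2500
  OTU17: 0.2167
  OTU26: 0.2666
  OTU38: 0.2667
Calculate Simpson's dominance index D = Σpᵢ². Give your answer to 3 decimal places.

0.252

D = 0.25² + 0.2167² + 0.2666² + 0.2667² = 0.06250 + 0.04696 + 0.07108 + 0.07113 = 0.25166 (working shown to 5 dp, full precision carried).
To 3 decimal places, D = 0.252.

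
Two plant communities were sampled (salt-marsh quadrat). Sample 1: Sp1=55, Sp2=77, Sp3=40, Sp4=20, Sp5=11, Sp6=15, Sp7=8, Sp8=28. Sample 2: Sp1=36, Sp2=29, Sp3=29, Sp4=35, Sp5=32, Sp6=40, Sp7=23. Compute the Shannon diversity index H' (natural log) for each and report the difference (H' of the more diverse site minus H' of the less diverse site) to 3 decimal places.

Sample 1: N=254, proportions 0.21654, 0.30315, 0.15748, 0.07874, 0.04331, 0.05906, 0.0315, 0.11024, giving H' = 1.83938 (working shown to 5 dp, full precision carried).
Sample 2: N=224, proportions 0.16071, 0.12946, 0.12946, 0.15625, 0.14286, 0.17857, 0.10268, giving H' = 1.93253.
Difference = |1.83938 − 1.93253| = 0.09315, i.e. 0.093 to 3 decimal places.

0.093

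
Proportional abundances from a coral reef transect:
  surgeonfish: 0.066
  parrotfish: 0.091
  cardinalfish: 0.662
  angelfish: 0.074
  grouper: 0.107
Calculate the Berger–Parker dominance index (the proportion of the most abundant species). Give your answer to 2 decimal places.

The largest proportion is 0.662, i.e. d = 0.66 to 2 decimal places.

0.66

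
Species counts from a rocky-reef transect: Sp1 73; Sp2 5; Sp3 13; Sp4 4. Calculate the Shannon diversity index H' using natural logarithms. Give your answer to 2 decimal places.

0.76

Total N = 73+5+13+4 = 95, so the proportions are 0.7684, 0.0526, 0.1368, 0.0421 (working shown to 4 dp, full precision carried).
Each pᵢ ln pᵢ term: 0.7684×(-0.2634)=-0.2024, 0.0526×(-2.9444)=-0.1550, 0.1368×(-1.9889)=-0.2722, 0.0421×(-3.1676)=-0.1334.
Sum = -0.7629, so H' = 0.76.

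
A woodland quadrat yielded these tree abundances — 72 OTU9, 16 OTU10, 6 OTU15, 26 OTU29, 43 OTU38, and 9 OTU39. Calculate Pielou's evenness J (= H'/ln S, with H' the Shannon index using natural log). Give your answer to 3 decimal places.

0.831

Total N = 72+16+6+26+43+9 = 172, so the proportions are 0.4186, 0.09302, 0.03488, 0.15116, 0.25, 0.05233 (working shown to 5 dp, full precision carried).
H' = −Σ pᵢ ln pᵢ = −((-0.36453) + (-0.22092) + (-0.11706) + (-0.28561) + (-0.34657) + (-0.15437)) = 1.48907.
With S = 6 species, ln S = 1.79176, so J = 1.48907/1.79176 = 0.83107, i.e. 0.831 to 3 decimal places.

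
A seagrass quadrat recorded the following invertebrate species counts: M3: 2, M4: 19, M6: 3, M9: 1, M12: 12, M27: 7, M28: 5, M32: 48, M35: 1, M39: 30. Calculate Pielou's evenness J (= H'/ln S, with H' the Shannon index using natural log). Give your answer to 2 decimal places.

Total N = 2+19+3+1+12+7+5+48+1+30 = 128, so the proportions are 0.0156, 0.1484, 0.0234, 0.0078, 0.0938, 0.0547, 0.0391, 0.375, 0.0078, 0.2344 (working shown to 4 dp, full precision carried).
H' = −Σ pᵢ ln pᵢ = −((-0.0650) + (-0.2832) + (-0.0880) + (-0.0379) + (-0.2219) + (-0.1589) + (-0.1267) + (-0.3678) + (-0.0379) + (-0.3400)) = 1.7273.
With S = 10 species, ln S = 2.3026, so J = 1.7273/2.3026 = 0.7502, i.e. 0.75 to 2 decimal places.

0.75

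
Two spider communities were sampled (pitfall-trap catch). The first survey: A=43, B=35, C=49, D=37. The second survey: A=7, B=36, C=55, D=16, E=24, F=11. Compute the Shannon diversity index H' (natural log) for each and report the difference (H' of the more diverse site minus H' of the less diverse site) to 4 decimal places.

0.2034

The first survey: N=164, proportions 0.2621951, 0.2134146, 0.2987805, 0.2256098, giving H' = 1.3774765 (working shown to 7 dp, full precision carried).
The second survey: N=149, proportions 0.0469799, 0.2416107, 0.3691275, 0.1073826, 0.1610738, 0.0738255, giving H' = 1.5808393.
Difference = |1.3774765 − 1.5808393| = 0.2033628, i.e. 0.2034 to 4 decimal places.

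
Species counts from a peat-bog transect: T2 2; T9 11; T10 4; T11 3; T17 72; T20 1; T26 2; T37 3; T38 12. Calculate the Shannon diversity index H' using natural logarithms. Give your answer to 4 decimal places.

Total N = 2+11+4+3+72+1+2+3+12 = 110, so the proportions are 0.018182, 0.1, 0.036364, 0.027273, 0.654545, 0.009091, 0.018182, 0.027273, 0.109091 (working shown to 6 dp, full precision carried).
Each pᵢ ln pᵢ term: 0.018182×(-4.007333)=-0.072861, 0.1×(-2.302585)=-0.230259, 0.036364×(-3.314186)=-0.120516, 0.027273×(-3.601868)=-0.098233, 0.654545×(-0.423814)=-0.277406, 0.009091×(-4.700480)=-0.042732, 0.018182×(-4.007333)=-0.072861, 0.027273×(-3.601868)=-0.098233, 0.109091×(-2.215574)=-0.241699.
Sum = -1.254797, so H' = 1.2548.

1.2548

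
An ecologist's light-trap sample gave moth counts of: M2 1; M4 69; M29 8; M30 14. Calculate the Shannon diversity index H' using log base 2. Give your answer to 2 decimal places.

1.10

Total N = 1+69+8+14 = 92, so the proportions are 0.0109, 0.75, 0.087, 0.1522 (working shown to 4 dp, full precision carried).
Each pᵢ log₂ pᵢ term: 0.0109×(-6.5236)=-0.0709, 0.75×(-0.4150)=-0.3113, 0.087×(-3.5236)=-0.3064, 0.1522×(-2.7162)=-0.4133.
Sum = -1.1019, so H' = 1.10.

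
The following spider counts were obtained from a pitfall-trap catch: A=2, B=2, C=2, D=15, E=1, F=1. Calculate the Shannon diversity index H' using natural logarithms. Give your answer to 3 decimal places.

1.189

Total N = 2+2+2+15+1+1 = 23, so the proportions are 0.08696, 0.08696, 0.08696, 0.65217, 0.04348, 0.04348 (working shown to 5 dp, full precision carried).
Each pᵢ ln pᵢ term: 0.08696×(-2.44235)=-0.21238, 0.08696×(-2.44235)=-0.21238, 0.08696×(-2.44235)=-0.21238, 0.65217×(-0.42744)=-0.27877, 0.04348×(-3.13549)=-0.13633, 0.04348×(-3.13549)=-0.13633.
Sum = -1.18855, so H' = 1.189.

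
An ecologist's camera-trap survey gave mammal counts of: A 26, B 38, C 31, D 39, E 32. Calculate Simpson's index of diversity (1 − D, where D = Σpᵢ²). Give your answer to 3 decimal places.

0.796

Total N = 26+38+31+39+32 = 166, so the proportions are 0.15663, 0.22892, 0.18675, 0.23494, 0.19277 (working shown to 5 dp, full precision carried).
D = 0.15663² + 0.22892² + 0.18675² + 0.23494² + 0.19277² = 0.02453 + 0.05240 + 0.03487 + 0.05520 + 0.03716 = 0.20417.
So 1 − D = 0.79583, i.e. 0.796 to 3 decimal places.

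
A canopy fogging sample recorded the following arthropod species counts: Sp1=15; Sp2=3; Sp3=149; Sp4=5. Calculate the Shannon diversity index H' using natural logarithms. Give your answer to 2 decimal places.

Total N = 15+3+149+5 = 172, so the proportions are 0.0872, 0.0174, 0.8663, 0.0291 (working shown to 4 dp, full precision carried).
Each pᵢ ln pᵢ term: 0.0872×(-2.4394)=-0.2127, 0.0174×(-4.0489)=-0.0706, 0.8663×(-0.1435)=-0.1244, 0.0291×(-3.5381)=-0.1029.
Sum = -0.5106, so H' = 0.51.

0.51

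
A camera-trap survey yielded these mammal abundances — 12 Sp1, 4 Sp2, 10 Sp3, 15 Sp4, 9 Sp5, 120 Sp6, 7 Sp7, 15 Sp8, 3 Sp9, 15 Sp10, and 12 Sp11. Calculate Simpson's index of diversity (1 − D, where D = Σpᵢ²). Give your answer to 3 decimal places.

0.683

Total N = 12+4+10+15+9+120+7+15+3+15+12 = 222, so the proportions are 0.05405, 0.01802, 0.04505, 0.06757, 0.04054, 0.54054, 0.03153, 0.06757, 0.01351, 0.06757, 0.05405 (working shown to 5 dp, full precision carried).
D = 0.05405² + 0.01802² + 0.04505² + 0.06757² + 0.04054² + 0.54054² + 0.03153² + 0.06757² + 0.01351² + 0.06757² + 0.05405² = 0.00292 + 0.00032 + 0.00203 + 0.00457 + 0.00164 + 0.29218 + 0.00099 + 0.00457 + 0.00018 + 0.00457 + 0.00292 = 0.31690.
So 1 − D = 0.68310, i.e. 0.683 to 3 decimal places.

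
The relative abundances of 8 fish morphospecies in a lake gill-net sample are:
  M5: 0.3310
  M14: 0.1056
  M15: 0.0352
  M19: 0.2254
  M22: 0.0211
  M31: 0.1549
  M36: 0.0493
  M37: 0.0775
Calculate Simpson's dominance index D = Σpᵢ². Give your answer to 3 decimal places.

D = 0.331² + 0.1056² + 0.0352² + 0.2254² + 0.0211² + 0.1549² + 0.0493² + 0.0775² = 0.10956 + 0.01115 + 0.00124 + 0.05081 + 0.00045 + 0.02399 + 0.00243 + 0.00601 = 0.20563 (working shown to 5 dp, full precision carried).
To 3 decimal places, D = 0.206.

0.206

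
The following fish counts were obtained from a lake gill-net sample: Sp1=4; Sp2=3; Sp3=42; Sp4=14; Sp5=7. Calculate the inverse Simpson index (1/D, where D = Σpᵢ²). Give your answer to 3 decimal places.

Total N = 4+3+42+14+7 = 70, so the proportions are 0.057143, 0.042857, 0.6, 0.2, 0.1 (working shown to 6 dp, full precision carried).
D = 0.057143² + 0.042857² + 0.6² + 0.2² + 0.1² = 0.003265 + 0.001837 + 0.360000 + 0.040000 + 0.010000 = 0.415102.
So 1/D = 2.40905, i.e. 2.409 to 3 decimal places.

2.409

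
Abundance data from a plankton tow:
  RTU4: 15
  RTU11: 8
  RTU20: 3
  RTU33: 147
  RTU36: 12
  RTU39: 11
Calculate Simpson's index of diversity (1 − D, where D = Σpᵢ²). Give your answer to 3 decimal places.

Total N = 15+8+3+147+12+11 = 196, so the proportions are 0.07653, 0.04082, 0.01531, 0.75, 0.06122, 0.05612 (working shown to 5 dp, full precision carried).
D = 0.07653² + 0.04082² + 0.01531² + 0.75² + 0.06122² + 0.05612² = 0.00586 + 0.00167 + 0.00023 + 0.56250 + 0.00375 + 0.00315 = 0.57716.
So 1 − D = 0.42284, i.e. 0.423 to 3 decimal places.

0.423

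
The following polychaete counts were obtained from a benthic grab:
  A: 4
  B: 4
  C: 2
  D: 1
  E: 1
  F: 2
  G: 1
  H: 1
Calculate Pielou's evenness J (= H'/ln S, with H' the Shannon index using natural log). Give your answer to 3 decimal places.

Total N = 4+4+2+1+1+2+1+1 = 16, so the proportions are 0.25, 0.25, 0.125, 0.0625, 0.0625, 0.125, 0.0625, 0.0625 (working shown to 5 dp, full precision carried).
H' = −Σ pᵢ ln pᵢ = −((-0.34657) + (-0.34657) + (-0.25993) + (-0.17329) + (-0.17329) + (-0.25993) + (-0.17329) + (-0.17329)) = 1.90615.
With S = 8 species, ln S = 2.07944, so J = 1.90615/2.07944 = 0.91667, i.e. 0.917 to 3 decimal places.

0.917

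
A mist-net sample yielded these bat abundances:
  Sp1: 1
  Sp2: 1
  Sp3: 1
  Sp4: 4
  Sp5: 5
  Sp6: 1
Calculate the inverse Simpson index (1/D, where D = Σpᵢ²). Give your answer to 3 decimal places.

Total N = 1+1+1+4+5+1 = 13, so the proportions are 0.0769231, 0.0769231, 0.0769231, 0.3076923, 0.3846154, 0.0769231 (working shown to 7 dp, full precision carried).
D = 0.0769231² + 0.0769231² + 0.0769231² + 0.3076923² + 0.3846154² + 0.0769231² = 0.0059172 + 0.0059172 + 0.0059172 + 0.0946746 + 0.1479290 + 0.0059172 = 0.2662722.
So 1/D = 3.75556, i.e. 3.756 to 3 decimal places.

3.756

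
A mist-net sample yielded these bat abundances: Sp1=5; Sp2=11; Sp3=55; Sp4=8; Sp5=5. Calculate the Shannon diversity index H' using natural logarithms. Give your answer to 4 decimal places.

1.1033

Total N = 5+11+55+8+5 = 84, so the proportions are 0.059524, 0.130952, 0.654762, 0.095238, 0.059524 (working shown to 6 dp, full precision carried).
Each pᵢ ln pᵢ term: 0.059524×(-2.821379)=-0.167939, 0.130952×(-2.032922)=-0.266216, 0.654762×(-0.423484)=-0.277281, 0.095238×(-2.351375)=-0.223941, 0.059524×(-2.821379)=-0.167939.
Sum = -1.103316, so H' = 1.1033.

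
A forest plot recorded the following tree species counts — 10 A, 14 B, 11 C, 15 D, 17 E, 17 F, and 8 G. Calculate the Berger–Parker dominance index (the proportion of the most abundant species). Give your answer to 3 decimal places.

Total N = 10+14+11+15+17+17+8 = 92, so the proportions are 0.1087, 0.15217, 0.11957, 0.16304, 0.18478, 0.18478, 0.08696 (working shown to 5 dp, full precision carried).
The largest proportion is 0.18478, i.e. d = 0.185 to 3 decimal places.

0.185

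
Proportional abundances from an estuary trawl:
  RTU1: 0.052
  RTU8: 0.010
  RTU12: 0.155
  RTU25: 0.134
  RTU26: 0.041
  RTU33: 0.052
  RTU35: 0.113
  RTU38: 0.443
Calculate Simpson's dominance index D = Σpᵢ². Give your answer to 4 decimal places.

0.2582

D = 0.052² + 0.01² + 0.155² + 0.134² + 0.041² + 0.052² + 0.113² + 0.443² = 0.002704 + 0.000100 + 0.024025 + 0.017956 + 0.001681 + 0.002704 + 0.012769 + 0.196249 = 0.258188 (working shown to 6 dp, full precision carried).
To 4 decimal places, D = 0.2582.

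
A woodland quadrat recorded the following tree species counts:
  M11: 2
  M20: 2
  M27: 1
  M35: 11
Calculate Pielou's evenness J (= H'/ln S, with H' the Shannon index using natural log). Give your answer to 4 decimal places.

Total N = 2+2+1+11 = 16, so the proportions are 0.125, 0.125, 0.0625, 0.6875 (working shown to 6 dp, full precision carried).
H' = −Σ pᵢ ln pᵢ = −((-0.259930) + (-0.259930) + (-0.173287) + (-0.257602)) = 0.950749.
With S = 4 species, ln S = 1.386294, so J = 0.950749/1.386294 = 0.685820, i.e. 0.6858 to 4 decimal places.

0.6858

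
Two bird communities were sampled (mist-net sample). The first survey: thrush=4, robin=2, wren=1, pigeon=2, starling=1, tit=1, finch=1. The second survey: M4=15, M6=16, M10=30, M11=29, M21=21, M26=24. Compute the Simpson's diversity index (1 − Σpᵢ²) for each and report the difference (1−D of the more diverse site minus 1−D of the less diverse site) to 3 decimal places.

0.017

The first survey: N=12, proportions 0.33333, 0.16667, 0.08333, 0.16667, 0.08333, 0.08333, 0.08333, giving 1−D = 0.80556 (working shown to 5 dp, full precision carried).
The second survey: N=135, proportions 0.11111, 0.11852, 0.22222, 0.21481, 0.15556, 0.17778, giving 1−D = 0.82228.
Difference = |0.80556 − 0.82228| = 0.01672, i.e. 0.017 to 3 decimal places.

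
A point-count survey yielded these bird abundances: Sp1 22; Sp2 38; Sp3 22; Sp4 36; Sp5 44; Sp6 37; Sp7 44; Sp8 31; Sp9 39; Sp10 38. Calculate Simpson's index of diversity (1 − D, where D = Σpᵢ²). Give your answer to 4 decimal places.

Total N = 22+38+22+36+44+37+44+31+39+38 = 351, so the proportions are 0.062678, 0.108262, 0.062678, 0.102564, 0.125356, 0.105413, 0.125356, 0.088319, 0.111111, 0.108262 (working shown to 6 dp, full precision carried).
D = 0.062678² + 0.108262² + 0.062678² + 0.102564² + 0.125356² + 0.105413² + 0.125356² + 0.088319² + 0.111111² + 0.108262² = 0.003929 + 0.011721 + 0.003929 + 0.010519 + 0.015714 + 0.011112 + 0.015714 + 0.007800 + 0.012346 + 0.011721 = 0.104504.
So 1 − D = 0.895496, i.e. 0.8955 to 4 decimal places.

0.8955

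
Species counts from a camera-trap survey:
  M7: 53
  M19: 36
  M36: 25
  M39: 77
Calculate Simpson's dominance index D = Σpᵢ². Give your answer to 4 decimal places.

Total N = 53+36+25+77 = 191, so the proportions are 0.277487, 0.188482, 0.13089, 0.403141 (working shown to 6 dp, full precision carried).
D = 0.277487² + 0.188482² + 0.13089² + 0.403141² = 0.076999 + 0.035525 + 0.017132 + 0.162523 = 0.292179.
To 4 decimal places, D = 0.2922.

0.2922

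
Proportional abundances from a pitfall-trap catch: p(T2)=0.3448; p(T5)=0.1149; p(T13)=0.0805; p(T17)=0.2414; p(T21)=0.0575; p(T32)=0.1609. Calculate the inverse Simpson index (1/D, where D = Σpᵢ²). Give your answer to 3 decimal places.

4.424

D = 0.3448² + 0.1149² + 0.0805² + 0.2414² + 0.0575² + 0.1609² = 0.1188870 + 0.0132020 + 0.0064803 + 0.0582740 + 0.0033063 + 0.0258888 = 0.2260383 (working shown to 7 dp, full precision carried).
So 1/D = 4.42403, i.e. 4.424 to 3 decimal places.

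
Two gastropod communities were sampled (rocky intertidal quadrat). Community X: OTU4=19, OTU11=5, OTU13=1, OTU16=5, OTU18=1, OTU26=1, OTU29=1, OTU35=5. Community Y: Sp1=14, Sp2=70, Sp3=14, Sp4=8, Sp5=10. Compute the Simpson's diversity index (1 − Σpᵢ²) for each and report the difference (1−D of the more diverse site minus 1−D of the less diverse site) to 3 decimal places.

0.101

Community X: N=38, proportions 0.5, 0.13158, 0.02632, 0.13158, 0.02632, 0.02632, 0.02632, 0.13158, giving 1−D = 0.69529 (working shown to 5 dp, full precision carried).
Community Y: N=116, proportions 0.12069, 0.60345, 0.12069, 0.06897, 0.08621, giving 1−D = 0.59453.
Difference = |0.69529 − 0.59453| = 0.10076, i.e. 0.101 to 3 decimal places.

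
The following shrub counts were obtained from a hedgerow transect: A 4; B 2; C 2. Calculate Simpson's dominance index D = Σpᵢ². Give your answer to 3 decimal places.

0.375

Total N = 4+2+2 = 8, so the proportions are 0.5, 0.25, 0.25 (working shown to 5 dp, full precision carried).
D = 0.5² + 0.25² + 0.25² = 0.25000 + 0.06250 + 0.06250 = 0.37500.
To 3 decimal places, D = 0.375.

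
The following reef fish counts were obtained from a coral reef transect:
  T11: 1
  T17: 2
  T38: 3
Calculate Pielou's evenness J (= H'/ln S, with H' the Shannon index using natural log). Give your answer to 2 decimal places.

Total N = 1+2+3 = 6, so the proportions are 0.1667, 0.3333, 0.5 (working shown to 4 dp, full precision carried).
H' = −Σ pᵢ ln pᵢ = −((-0.2986) + (-0.3662) + (-0.3466)) = 1.0114.
With S = 3 species, ln S = 1.0986, so J = 1.0114/1.0986 = 0.9206, i.e. 0.92 to 2 decimal places.

0.92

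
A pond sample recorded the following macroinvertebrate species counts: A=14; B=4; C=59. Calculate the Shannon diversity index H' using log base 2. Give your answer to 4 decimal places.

Total N = 14+4+59 = 77, so the proportions are 0.181818, 0.051948, 0.766234 (working shown to 6 dp, full precision carried).
Each pᵢ log₂ pᵢ term: 0.181818×(-2.459432)=-0.447169, 0.051948×(-4.266787)=-0.221651, 0.766234×(-0.384143)=-0.294344.
Sum = -0.963164, so H' = 0.9632.

0.9632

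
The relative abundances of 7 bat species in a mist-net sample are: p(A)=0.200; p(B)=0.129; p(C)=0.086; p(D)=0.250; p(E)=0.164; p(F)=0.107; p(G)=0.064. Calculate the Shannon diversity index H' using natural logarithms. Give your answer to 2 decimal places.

Each pᵢ ln pᵢ term (working shown to 4 dp, full precision carried): 0.2×(-1.6094)=-0.3219, 0.129×(-2.0479)=-0.2642, 0.086×(-2.4534)=-0.2110, 0.25×(-1.3863)=-0.3466, 0.164×(-1.8079)=-0.2965, 0.107×(-2.2349)=-0.2391, 0.064×(-2.7489)=-0.1759.
Sum = -1.8552, so H' = 1.86.

1.86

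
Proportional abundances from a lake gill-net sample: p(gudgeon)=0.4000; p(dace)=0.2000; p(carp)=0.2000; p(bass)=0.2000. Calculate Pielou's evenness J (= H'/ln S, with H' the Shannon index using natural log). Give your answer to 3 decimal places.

H' = −Σ pᵢ ln pᵢ = −((-0.36652) + (-0.32189) + (-0.32189) + (-0.32189)) = 1.33218 (working shown to 5 dp, full precision carried).
With S = 4 species, ln S = 1.38629, so J = 1.33218/1.38629 = 0.96096, i.e. 0.961 to 3 decimal places.

0.961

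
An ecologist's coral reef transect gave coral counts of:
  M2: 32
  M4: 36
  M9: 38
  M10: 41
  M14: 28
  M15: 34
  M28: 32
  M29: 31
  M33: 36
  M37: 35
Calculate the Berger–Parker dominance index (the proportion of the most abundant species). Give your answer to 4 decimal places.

0.1195

Total N = 32+36+38+41+28+34+32+31+36+35 = 343, so the proportions are 0.093294, 0.104956, 0.110787, 0.119534, 0.081633, 0.099125, 0.093294, 0.090379, 0.104956, 0.102041 (working shown to 6 dp, full precision carried).
The largest proportion is 0.119534, i.e. d = 0.1195 to 4 decimal places.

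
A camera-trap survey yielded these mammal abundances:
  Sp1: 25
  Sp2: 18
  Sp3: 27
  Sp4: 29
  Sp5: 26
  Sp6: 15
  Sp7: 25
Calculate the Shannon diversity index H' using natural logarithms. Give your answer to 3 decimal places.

1.924

Total N = 25+18+27+29+26+15+25 = 165, so the proportions are 0.15152, 0.10909, 0.16364, 0.17576, 0.15758, 0.09091, 0.15152 (working shown to 5 dp, full precision carried).
Each pᵢ ln pᵢ term: 0.15152×(-1.88707)=-0.28592, 0.10909×(-2.21557)=-0.24170, 0.16364×(-1.81011)=-0.29620, 0.17576×(-1.73865)=-0.30558, 0.15758×(-1.84785)=-0.29118, 0.09091×(-2.39790)=-0.21799, 0.15152×(-1.88707)=-0.28592.
Sum = -1.92449, so H' = 1.924.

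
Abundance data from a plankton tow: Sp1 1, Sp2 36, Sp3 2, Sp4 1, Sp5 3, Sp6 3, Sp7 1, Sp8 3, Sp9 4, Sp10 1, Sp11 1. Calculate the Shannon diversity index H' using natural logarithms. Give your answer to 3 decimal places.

Total N = 1+36+2+1+3+3+1+3+4+1+1 = 56, so the proportions are 0.01786, 0.64286, 0.03571, 0.01786, 0.05357, 0.05357, 0.01786, 0.05357, 0.07143, 0.01786, 0.01786 (working shown to 5 dp, full precision carried).
Each pᵢ ln pᵢ term: 0.01786×(-4.02535)=-0.07188, 0.64286×(-0.44183)=-0.28404, 0.03571×(-3.33220)=-0.11901, 0.01786×(-4.02535)=-0.07188, 0.05357×(-2.92674)=-0.15679, 0.05357×(-2.92674)=-0.15679, 0.01786×(-4.02535)=-0.07188, 0.05357×(-2.92674)=-0.15679, 0.07143×(-2.63906)=-0.18850, 0.01786×(-4.02535)=-0.07188, 0.01786×(-4.02535)=-0.07188.
Sum = -1.42132, so H' = 1.421.

1.421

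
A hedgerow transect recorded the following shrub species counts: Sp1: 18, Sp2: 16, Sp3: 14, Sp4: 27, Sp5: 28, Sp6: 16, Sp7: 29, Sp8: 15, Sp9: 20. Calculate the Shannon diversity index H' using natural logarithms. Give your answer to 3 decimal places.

2.159

Total N = 18+16+14+27+28+16+29+15+20 = 183, so the proportions are 0.09836, 0.08743, 0.0765, 0.14754, 0.15301, 0.08743, 0.15847, 0.08197, 0.10929 (working shown to 5 dp, full precision carried).
Each pᵢ ln pᵢ term: 0.09836×(-2.31911)=-0.22811, 0.08743×(-2.43690)=-0.21306, 0.0765×(-2.57043)=-0.19664, 0.14754×(-1.91365)=-0.28234, 0.15301×(-1.87728)=-0.28723, 0.08743×(-2.43690)=-0.21306, 0.15847×(-1.84219)=-0.29193, 0.08197×(-2.50144)=-0.20504, 0.10929×(-2.21375)=-0.24194.
Sum = -2.15936, so H' = 2.159.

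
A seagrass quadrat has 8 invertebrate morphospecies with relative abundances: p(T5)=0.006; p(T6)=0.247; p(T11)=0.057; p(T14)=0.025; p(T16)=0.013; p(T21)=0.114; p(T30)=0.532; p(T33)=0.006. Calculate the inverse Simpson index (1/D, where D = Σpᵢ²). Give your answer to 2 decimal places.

2.77

D = 0.006² + 0.247² + 0.057² + 0.025² + 0.013² + 0.114² + 0.532² + 0.006² = 0.00004 + 0.06101 + 0.00325 + 0.00063 + 0.00017 + 0.01300 + 0.28302 + 0.00004 = 0.36114 (working shown to 5 dp, full precision carried).
So 1/D = 2.7690, i.e. 2.77 to 2 decimal places.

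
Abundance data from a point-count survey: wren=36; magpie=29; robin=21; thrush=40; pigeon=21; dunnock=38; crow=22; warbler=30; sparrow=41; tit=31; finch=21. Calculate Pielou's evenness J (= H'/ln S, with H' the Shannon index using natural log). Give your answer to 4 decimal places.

0.9866

Total N = 36+29+21+40+21+38+22+30+41+31+21 = 330, so the proportions are 0.109091, 0.087879, 0.063636, 0.121212, 0.063636, 0.115152, 0.066667, 0.090909, 0.124242, 0.093939, 0.063636 (working shown to 6 dp, full precision carried).
H' = −Σ pᵢ ln pᵢ = −((-0.241699) + (-0.213703) + (-0.175291) + (-0.255783) + (-0.175291) + (-0.248901) + (-0.180537) + (-0.217990) + (-0.259110) + (-0.222177) + (-0.175291)) = 2.365773.
With S = 11 species, ln S = 2.397895, so J = 2.365773/2.397895 = 0.986604, i.e. 0.9866 to 4 decimal places.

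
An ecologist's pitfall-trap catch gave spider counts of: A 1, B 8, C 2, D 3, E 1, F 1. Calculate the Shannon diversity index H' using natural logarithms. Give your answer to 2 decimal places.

1.44

Total N = 1+8+2+3+1+1 = 16, so the proportions are 0.0625, 0.5, 0.125, 0.1875, 0.0625, 0.0625 (working shown to 4 dp, full precision carried).
Each pᵢ ln pᵢ term: 0.0625×(-2.7726)=-0.1733, 0.5×(-0.6931)=-0.3466, 0.125×(-2.0794)=-0.2599, 0.1875×(-1.6740)=-0.3139, 0.0625×(-2.7726)=-0.1733, 0.0625×(-2.7726)=-0.1733.
Sum = -1.4402, so H' = 1.44.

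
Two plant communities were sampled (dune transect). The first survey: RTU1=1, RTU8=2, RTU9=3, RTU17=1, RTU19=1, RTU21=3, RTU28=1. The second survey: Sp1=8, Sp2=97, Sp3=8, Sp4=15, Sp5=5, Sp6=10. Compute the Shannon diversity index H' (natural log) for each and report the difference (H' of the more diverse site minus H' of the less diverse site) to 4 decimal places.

0.6944

The first survey: N=12, proportions 0.083333, 0.166667, 0.25, 0.083333, 0.083333, 0.25, 0.083333, giving H' = 1.820076 (working shown to 6 dp, full precision carried).
The second survey: N=143, proportions 0.055944, 0.678322, 0.055944, 0.104895, 0.034965, 0.06993, giving H' = 1.125699.
Difference = |1.820076 − 1.125699| = 0.694377, i.e. 0.6944 to 4 decimal places.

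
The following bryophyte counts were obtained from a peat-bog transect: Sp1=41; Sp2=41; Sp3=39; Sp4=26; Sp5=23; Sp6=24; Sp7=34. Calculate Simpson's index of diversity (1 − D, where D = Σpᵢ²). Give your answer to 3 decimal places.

0.850

Total N = 41+41+39+26+23+24+34 = 228, so the proportions are 0.17982, 0.17982, 0.17105, 0.11404, 0.10088, 0.10526, 0.14912 (working shown to 5 dp, full precision carried).
D = 0.17982² + 0.17982² + 0.17105² + 0.11404² + 0.10088² + 0.10526² + 0.14912² = 0.03234 + 0.03234 + 0.02926 + 0.01300 + 0.01018 + 0.01108 + 0.02224 = 0.15043.
So 1 − D = 0.84957, i.e. 0.850 to 3 decimal places.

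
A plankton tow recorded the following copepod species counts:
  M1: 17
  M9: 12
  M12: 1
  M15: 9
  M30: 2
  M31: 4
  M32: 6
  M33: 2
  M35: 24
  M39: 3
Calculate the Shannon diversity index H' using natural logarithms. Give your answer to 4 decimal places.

Total N = 17+12+1+9+2+4+6+2+24+3 = 80, so the proportions are 0.2125, 0.15, 0.0125, 0.1125, 0.025, 0.05, 0.075, 0.025, 0.3, 0.0375 (working shown to 6 dp, full precision carried).
Each pᵢ ln pᵢ term: 0.2125×(-1.548813)=-0.329123, 0.15×(-1.897120)=-0.284568, 0.0125×(-4.382027)=-0.054775, 0.1125×(-2.184802)=-0.245790, 0.025×(-3.688879)=-0.092222, 0.05×(-2.995732)=-0.149787, 0.075×(-2.590267)=-0.194270, 0.025×(-3.688879)=-0.092222, 0.3×(-1.203973)=-0.361192, 0.0375×(-3.283414)=-0.123128.
Sum = -1.927077, so H' = 1.9271.

1.9271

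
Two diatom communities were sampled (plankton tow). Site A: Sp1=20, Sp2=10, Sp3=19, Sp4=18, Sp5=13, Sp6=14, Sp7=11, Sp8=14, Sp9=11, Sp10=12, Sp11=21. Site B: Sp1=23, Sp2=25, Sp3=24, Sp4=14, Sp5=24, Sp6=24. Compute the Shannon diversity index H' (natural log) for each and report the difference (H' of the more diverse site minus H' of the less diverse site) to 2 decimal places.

Site A: N=163, proportions 0.1227, 0.0613, 0.1166, 0.1104, 0.0798, 0.0859, 0.0675, 0.0859, 0.0675, 0.0736, 0.1288, giving H' = 2.3658 (working shown to 4 dp, full precision carried).
Site B: N=134, proportions 0.1716, 0.1866, 0.1791, 0.1045, 0.1791, 0.1791, giving H' = 1.7758.
Difference = |2.3658 − 1.7758| = 0.5900, i.e. 0.59 to 2 decimal places.

0.59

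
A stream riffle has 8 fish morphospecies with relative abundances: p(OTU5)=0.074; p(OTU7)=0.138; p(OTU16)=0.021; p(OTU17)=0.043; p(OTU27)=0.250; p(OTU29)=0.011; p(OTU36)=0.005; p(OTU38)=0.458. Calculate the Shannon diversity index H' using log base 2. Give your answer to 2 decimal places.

Each pᵢ log₂ pᵢ term (working shown to 4 dp, full precision carried): 0.074×(-3.7563)=-0.2780, 0.138×(-2.8573)=-0.3943, 0.021×(-5.5735)=-0.1170, 0.043×(-4.5395)=-0.1952, 0.25×(-2.0000)=-0.5000, 0.011×(-6.5064)=-0.0716, 0.005×(-7.6439)=-0.0382, 0.458×(-1.1266)=-0.5160.
Sum = -2.1103, so H' = 2.11.

2.11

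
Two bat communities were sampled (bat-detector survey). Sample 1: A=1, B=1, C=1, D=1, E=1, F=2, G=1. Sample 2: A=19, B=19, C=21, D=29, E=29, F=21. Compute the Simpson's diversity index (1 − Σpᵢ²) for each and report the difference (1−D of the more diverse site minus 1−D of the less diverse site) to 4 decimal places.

0.0163

Sample 1: N=8, proportions 0.125, 0.125, 0.125, 0.125, 0.125, 0.25, 0.125, giving 1−D = 0.843750 (working shown to 6 dp, full precision carried).
Sample 2: N=138, proportions 0.137681, 0.137681, 0.152174, 0.210145, 0.210145, 0.152174, giving 1−D = 0.827452.
Difference = |0.843750 − 0.827452| = 0.016298, i.e. 0.0163 to 4 decimal places.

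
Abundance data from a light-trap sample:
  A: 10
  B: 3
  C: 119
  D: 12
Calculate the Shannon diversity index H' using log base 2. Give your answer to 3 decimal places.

Total N = 10+3+119+12 = 144, so the proportions are 0.06944, 0.02083, 0.82639, 0.08333 (working shown to 5 dp, full precision carried).
Each pᵢ log₂ pᵢ term: 0.06944×(-3.84800)=-0.26722, 0.02083×(-5.58496)=-0.11635, 0.82639×(-0.27511)=-0.22735, 0.08333×(-3.58496)=-0.29875.
Sum = -0.90967, so H' = 0.910.

0.910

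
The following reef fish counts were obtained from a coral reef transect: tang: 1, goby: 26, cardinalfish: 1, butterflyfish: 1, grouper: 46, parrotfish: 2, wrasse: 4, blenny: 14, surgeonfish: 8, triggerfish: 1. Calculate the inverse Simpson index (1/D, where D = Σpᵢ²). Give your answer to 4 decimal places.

3.5163

Total N = 1+26+1+1+46+2+4+14+8+1 = 104, so the proportions are 0.00961538, 0.25, 0.00961538, 0.00961538, 0.44230769, 0.01923077, 0.03846154, 0.13461538, 0.07692308, 0.00961538 (working shown to 8 dp, full precision carried).
D = 0.00961538² + 0.25² + 0.00961538² + 0.00961538² + 0.44230769² + 0.01923077² + 0.03846154² + 0.13461538² + 0.07692308² + 0.00961538² = 0.00009246 + 0.06250000 + 0.00009246 + 0.00009246 + 0.19563609 + 0.00036982 + 0.00147929 + 0.01812130 + 0.00591716 + 0.00009246 = 0.28439349.
So 1/D = 3.516255, i.e. 3.5163 to 4 decimal places.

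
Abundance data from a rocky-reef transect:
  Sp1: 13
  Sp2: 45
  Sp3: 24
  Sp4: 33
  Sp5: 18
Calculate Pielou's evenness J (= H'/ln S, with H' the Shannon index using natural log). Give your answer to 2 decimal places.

0.94

Total N = 13+45+24+33+18 = 133, so the proportions are 0.0977, 0.3383, 0.1805, 0.2481, 0.1353 (working shown to 4 dp, full precision carried).
H' = −Σ pᵢ ln pᵢ = −((-0.2273) + (-0.3667) + (-0.3090) + (-0.3458) + (-0.2707)) = 1.5195.
With S = 5 species, ln S = 1.6094, so J = 1.5195/1.6094 = 0.9441, i.e. 0.94 to 2 decimal places.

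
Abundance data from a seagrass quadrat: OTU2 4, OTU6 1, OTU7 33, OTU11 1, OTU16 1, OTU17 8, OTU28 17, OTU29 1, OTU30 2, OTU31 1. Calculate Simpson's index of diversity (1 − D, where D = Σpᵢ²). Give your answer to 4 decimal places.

Total N = 4+1+33+1+1+8+17+1+2+1 = 69, so the proportions are 0.057971, 0.014493, 0.478261, 0.014493, 0.014493, 0.115942, 0.246377, 0.014493, 0.028986, 0.014493 (working shown to 6 dp, full precision carried).
D = 0.057971² + 0.014493² + 0.478261² + 0.014493² + 0.014493² + 0.115942² + 0.246377² + 0.014493² + 0.028986² + 0.014493² = 0.003361 + 0.000210 + 0.228733 + 0.000210 + 0.000210 + 0.013443 + 0.060702 + 0.000210 + 0.000840 + 0.000210 = 0.308129.
So 1 − D = 0.691871, i.e. 0.6919 to 4 decimal places.

0.6919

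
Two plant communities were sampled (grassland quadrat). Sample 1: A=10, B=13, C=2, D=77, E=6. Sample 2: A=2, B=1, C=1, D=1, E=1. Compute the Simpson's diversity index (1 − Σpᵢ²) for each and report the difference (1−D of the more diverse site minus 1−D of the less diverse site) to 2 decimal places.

Sample 1: N=108, proportions 0.0926, 0.1204, 0.0185, 0.713, 0.0556, giving 1−D = 0.4652 (working shown to 4 dp, full precision carried).
Sample 2: N=6, proportions 0.3333, 0.1667, 0.1667, 0.1667, 0.1667, giving 1−D = 0.7778.
Difference = |0.4652 − 0.7778| = 0.3126, i.e. 0.31 to 2 decimal places.

0.31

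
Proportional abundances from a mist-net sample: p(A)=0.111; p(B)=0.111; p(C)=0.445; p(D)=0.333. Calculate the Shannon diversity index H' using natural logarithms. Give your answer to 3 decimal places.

Each pᵢ ln pᵢ term (working shown to 5 dp, full precision carried): 0.111×(-2.19823)=-0.24400, 0.111×(-2.19823)=-0.24400, 0.445×(-0.80968)=-0.36031, 0.333×(-1.09961)=-0.36617.
Sum = -1.21449, so H' = 1.214.

1.214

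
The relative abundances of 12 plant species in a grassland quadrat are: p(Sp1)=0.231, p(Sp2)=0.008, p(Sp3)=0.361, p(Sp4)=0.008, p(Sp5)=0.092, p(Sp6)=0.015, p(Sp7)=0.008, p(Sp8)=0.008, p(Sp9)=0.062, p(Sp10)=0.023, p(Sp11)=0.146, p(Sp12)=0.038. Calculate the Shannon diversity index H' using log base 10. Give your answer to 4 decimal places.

Each pᵢ log₁₀ pᵢ term (working shown to 6 dp, full precision carried): 0.231×(-0.636388)=-0.147006, 0.008×(-2.096910)=-0.016775, 0.361×(-0.442493)=-0.159740, 0.008×(-2.096910)=-0.016775, 0.092×(-1.036212)=-0.095332, 0.015×(-1.823909)=-0.027359, 0.008×(-2.096910)=-0.016775, 0.008×(-2.096910)=-0.016775, 0.062×(-1.207608)=-0.074872, 0.023×(-1.638272)=-0.037680, 0.146×(-0.835647)=-0.122004, 0.038×(-1.420216)=-0.053968.
Sum = -0.785061, so H' = 0.7851.

0.7851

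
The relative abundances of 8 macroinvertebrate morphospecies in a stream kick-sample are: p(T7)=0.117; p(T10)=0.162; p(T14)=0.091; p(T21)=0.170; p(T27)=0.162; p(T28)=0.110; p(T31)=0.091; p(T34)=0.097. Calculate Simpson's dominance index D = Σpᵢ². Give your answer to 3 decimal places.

0.133

D = 0.117² + 0.162² + 0.091² + 0.17² + 0.162² + 0.11² + 0.091² + 0.097² = 0.01369 + 0.02624 + 0.00828 + 0.02890 + 0.02624 + 0.01210 + 0.00828 + 0.00941 = 0.13315 (working shown to 5 dp, full precision carried).
To 3 decimal places, D = 0.133.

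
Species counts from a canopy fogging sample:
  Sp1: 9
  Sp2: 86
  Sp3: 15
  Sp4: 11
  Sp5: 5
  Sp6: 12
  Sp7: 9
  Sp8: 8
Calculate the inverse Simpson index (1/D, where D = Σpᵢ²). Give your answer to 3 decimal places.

2.953

Total N = 9+86+15+11+5+12+9+8 = 155, so the proportions are 0.058065, 0.554839, 0.096774, 0.070968, 0.032258, 0.077419, 0.058065, 0.051613 (working shown to 6 dp, full precision carried).
D = 0.058065² + 0.554839² + 0.096774² + 0.070968² + 0.032258² + 0.077419² + 0.058065² + 0.051613² = 0.003371 + 0.307846 + 0.009365 + 0.005036 + 0.001041 + 0.005994 + 0.003371 + 0.002664 = 0.338689.
So 1/D = 2.95256, i.e. 2.953 to 3 decimal places.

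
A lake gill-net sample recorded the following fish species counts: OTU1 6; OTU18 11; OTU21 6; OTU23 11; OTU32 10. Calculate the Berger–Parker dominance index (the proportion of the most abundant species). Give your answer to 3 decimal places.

0.250

Total N = 6+11+6+11+10 = 44, so the proportions are 0.13636, 0.25, 0.13636, 0.25, 0.22727 (working shown to 5 dp, full precision carried).
The largest proportion is 0.25, i.e. d = 0.250 to 3 decimal places.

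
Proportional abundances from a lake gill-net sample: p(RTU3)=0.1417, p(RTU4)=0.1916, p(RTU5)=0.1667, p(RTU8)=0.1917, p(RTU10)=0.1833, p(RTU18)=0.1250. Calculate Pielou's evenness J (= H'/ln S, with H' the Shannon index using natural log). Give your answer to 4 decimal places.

H' = −Σ pᵢ ln pᵢ = −((-0.276888) + (-0.316589) + (-0.298653) + (-0.316655) + (-0.310992) + (-0.259930)) = 1.779708 (working shown to 6 dp, full precision carried).
With S = 6 species, ln S = 1.791759, so J = 1.779708/1.791759 = 0.993274, i.e. 0.9933 to 4 decimal places.

0.9933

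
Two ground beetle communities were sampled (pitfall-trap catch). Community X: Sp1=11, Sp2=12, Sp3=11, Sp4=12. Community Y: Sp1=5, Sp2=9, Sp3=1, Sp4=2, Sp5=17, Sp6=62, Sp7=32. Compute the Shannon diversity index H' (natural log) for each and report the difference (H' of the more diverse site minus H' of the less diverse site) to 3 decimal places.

Community X: N=46, proportions 0.23913, 0.26087, 0.23913, 0.26087, giving H' = 1.38535 (working shown to 5 dp, full precision carried).
Community Y: N=128, proportions 0.03906, 0.07031, 0.00781, 0.01562, 0.13281, 0.48438, 0.25, giving H' = 1.38204.
Difference = |1.38535 − 1.38204| = 0.00331, i.e. 0.003 to 3 decimal places.

0.003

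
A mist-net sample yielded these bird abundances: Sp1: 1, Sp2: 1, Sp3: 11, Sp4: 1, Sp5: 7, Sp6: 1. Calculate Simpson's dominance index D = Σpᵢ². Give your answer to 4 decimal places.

Total N = 1+1+11+1+7+1 = 22, so the proportions are 0.045455, 0.045455, 0.5, 0.045455, 0.318182, 0.045455 (working shown to 6 dp, full precision carried).
D = 0.045455² + 0.045455² + 0.5² + 0.045455² + 0.318182² + 0.045455² = 0.002066 + 0.002066 + 0.250000 + 0.002066 + 0.101240 + 0.002066 = 0.359504.
To 4 decimal places, D = 0.3595.

0.3595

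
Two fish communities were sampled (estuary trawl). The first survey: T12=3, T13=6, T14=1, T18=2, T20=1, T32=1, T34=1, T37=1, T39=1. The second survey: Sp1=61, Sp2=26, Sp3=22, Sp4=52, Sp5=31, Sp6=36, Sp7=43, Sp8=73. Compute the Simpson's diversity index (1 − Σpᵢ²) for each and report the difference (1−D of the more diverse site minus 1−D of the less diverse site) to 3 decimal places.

The first survey: N=17, proportions 0.17647, 0.35294, 0.05882, 0.11765, 0.05882, 0.05882, 0.05882, 0.05882, 0.05882, giving 1−D = 0.80969 (working shown to 5 dp, full precision carried).
The second survey: N=344, proportions 0.17733, 0.07558, 0.06395, 0.15116, 0.09012, 0.10465, 0.125, 0.21221, giving 1−D = 0.85617.
Difference = |0.80969 − 0.85617| = 0.04648, i.e. 0.046 to 3 decimal places.

0.046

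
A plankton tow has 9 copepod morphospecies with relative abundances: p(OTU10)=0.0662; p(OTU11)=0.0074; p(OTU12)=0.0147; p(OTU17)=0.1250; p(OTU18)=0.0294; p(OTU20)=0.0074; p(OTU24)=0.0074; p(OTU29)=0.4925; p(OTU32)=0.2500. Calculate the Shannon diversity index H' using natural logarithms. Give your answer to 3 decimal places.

1.410

Each pᵢ ln pᵢ term (working shown to 5 dp, full precision carried): 0.0662×(-2.71507)=-0.17974, 0.0074×(-4.90628)=-0.03631, 0.0147×(-4.21991)=-0.06203, 0.125×(-2.07944)=-0.25993, 0.0294×(-3.52676)=-0.10369, 0.0074×(-4.90628)=-0.03631, 0.0074×(-4.90628)=-0.03631, 0.4925×(-0.70826)=-0.34882, 0.25×(-1.38629)=-0.34657.
Sum = -1.40970, so H' = 1.410.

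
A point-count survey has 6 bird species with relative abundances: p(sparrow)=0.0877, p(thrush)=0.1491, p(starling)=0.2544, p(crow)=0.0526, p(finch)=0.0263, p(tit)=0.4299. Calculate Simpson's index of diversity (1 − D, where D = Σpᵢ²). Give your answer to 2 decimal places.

0.72

D = 0.0877² + 0.1491² + 0.2544² + 0.0526² + 0.0263² + 0.4299² = 0.0077 + 0.0222 + 0.0647 + 0.0028 + 0.0007 + 0.1848 = 0.2829 (working shown to 4 dp, full precision carried).
So 1 − D = 0.7171, i.e. 0.72 to 2 decimal places.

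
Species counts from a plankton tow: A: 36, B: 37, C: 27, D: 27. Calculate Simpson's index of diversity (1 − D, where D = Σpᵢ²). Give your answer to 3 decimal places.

0.744

Total N = 36+37+27+27 = 127, so the proportions are 0.28346, 0.29134, 0.2126, 0.2126 (working shown to 5 dp, full precision carried).
D = 0.28346² + 0.29134² + 0.2126² + 0.2126² = 0.08035 + 0.08488 + 0.04520 + 0.04520 = 0.25563.
So 1 − D = 0.74437, i.e. 0.744 to 3 decimal places.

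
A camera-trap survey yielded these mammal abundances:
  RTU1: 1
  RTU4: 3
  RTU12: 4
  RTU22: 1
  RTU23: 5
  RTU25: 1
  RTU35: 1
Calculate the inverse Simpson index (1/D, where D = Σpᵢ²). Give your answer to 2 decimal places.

Total N = 1+3+4+1+5+1+1 = 16, so the proportions are 0.0625, 0.1875, 0.25, 0.0625, 0.3125, 0.0625, 0.0625 (working shown to 6 dp, full precision carried).
D = 0.0625² + 0.1875² + 0.25² + 0.0625² + 0.3125² + 0.0625² + 0.0625² = 0.003906 + 0.035156 + 0.062500 + 0.003906 + 0.097656 + 0.003906 + 0.003906 = 0.210938.
So 1/D = 4.7407, i.e. 4.74 to 2 decimal places.

4.74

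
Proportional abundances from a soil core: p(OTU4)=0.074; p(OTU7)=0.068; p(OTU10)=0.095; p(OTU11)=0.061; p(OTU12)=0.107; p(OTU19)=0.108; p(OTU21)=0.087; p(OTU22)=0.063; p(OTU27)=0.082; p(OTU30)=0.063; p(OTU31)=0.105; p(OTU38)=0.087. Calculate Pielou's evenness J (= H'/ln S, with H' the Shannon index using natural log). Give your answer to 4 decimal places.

0.9917

H' = −Σ pᵢ ln pᵢ = −((-0.192673) + (-0.182801) + (-0.223618) + (-0.170610) + (-0.239137) + (-0.240367) + (-0.212441) + (-0.174171) + (-0.205085) + (-0.174171) + (-0.236648) + (-0.212441)) = 2.464164 (working shown to 6 dp, full precision carried).
With S = 12 species, ln S = 2.484907, so J = 2.464164/2.484907 = 0.991652, i.e. 0.9917 to 4 decimal places.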